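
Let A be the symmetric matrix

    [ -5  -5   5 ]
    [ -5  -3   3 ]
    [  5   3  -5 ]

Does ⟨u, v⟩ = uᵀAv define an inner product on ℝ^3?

no

Congruent diagonalization of A (simultaneous row and column reduction) yields pivots -5, 2, -2.
That gives 1 positive, 2 negative pivots.
Hence Q is indefinite.
⟨·,·⟩ is an inner product exactly when A is positive definite.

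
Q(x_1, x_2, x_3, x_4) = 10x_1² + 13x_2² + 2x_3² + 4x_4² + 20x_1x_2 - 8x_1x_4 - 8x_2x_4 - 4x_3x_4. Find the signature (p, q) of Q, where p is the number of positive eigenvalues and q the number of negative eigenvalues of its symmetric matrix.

(4, 0)

The associated matrix is A = [[10, 10, 0, -4], [10, 13, 0, -4], [0, 0, 2, -2], [-4, -4, -2, 4]].
An LDLᵀ factorisation of A has diagonal entries 10, 3, 2, 2/5.
That gives 4 positive pivots.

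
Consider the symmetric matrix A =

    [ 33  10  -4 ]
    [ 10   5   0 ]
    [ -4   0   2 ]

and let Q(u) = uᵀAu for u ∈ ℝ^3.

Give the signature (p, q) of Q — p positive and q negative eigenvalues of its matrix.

(3, 0)

Applying the same elementary operations to the rows and columns of A produces a congruent diagonal matrix with entries 33, 65/33, 10/13.
That gives 3 positive pivots.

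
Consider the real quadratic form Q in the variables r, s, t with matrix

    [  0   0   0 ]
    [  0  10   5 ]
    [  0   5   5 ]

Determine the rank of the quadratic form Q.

Applying the same elementary operations to the rows and columns of A produces a congruent diagonal matrix with entries 0, 10, 5/2.
So there are 2 positive, 1 zero pivots.
The rank is the number of nonzero pivots: 2.

2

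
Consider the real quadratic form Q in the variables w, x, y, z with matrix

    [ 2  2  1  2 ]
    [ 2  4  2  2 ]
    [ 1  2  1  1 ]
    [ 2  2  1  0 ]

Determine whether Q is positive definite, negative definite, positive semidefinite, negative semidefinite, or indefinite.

indefinite

Row-reducing A symmetrically gives the diagonal entries 2, 2, 0, -2.
That gives 2 positive, 1 negative, 1 zero pivots.
Hence Q is indefinite.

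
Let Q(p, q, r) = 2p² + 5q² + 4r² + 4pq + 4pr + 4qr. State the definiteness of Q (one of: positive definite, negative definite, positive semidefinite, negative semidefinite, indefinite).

positive definite

The symmetric matrix is A = [[2, 2, 2], [2, 5, 2], [2, 2, 4]].
Row-reducing A symmetrically gives the diagonal entries 2, 3, 2.
Counting signs: 3 positive.
Hence Q is positive definite.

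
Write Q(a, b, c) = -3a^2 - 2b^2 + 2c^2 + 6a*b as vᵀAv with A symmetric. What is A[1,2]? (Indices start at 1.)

3

The coefficient of a·b in Q is 6. For a symmetric A this equals A[1,2] + A[2,1] = 2·A[1,2].
So A[1,2] = 6/2 = 3.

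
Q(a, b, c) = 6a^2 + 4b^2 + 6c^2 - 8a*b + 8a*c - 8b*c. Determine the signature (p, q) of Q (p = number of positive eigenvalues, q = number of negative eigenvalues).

The symmetric matrix is A = [[6, -4, 4], [-4, 4, -4], [4, -4, 6]].
Applying the same elementary operations to the rows and columns of A produces a congruent diagonal matrix with entries 6, 4/3, 2.
That gives 3 positive pivots.

(3, 0)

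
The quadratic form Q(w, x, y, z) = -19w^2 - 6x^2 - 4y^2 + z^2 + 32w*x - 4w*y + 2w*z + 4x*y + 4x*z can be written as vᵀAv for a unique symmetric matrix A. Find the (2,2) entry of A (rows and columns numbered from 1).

The coefficient of x^2 in Q is -6, and that is exactly A[2,2].

-6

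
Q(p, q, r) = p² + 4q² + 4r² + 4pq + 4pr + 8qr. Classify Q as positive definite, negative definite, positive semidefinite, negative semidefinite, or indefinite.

The symmetric matrix is A = [[1, 2, 2], [2, 4, 4], [2, 4, 4]].
Applying the same elementary operations to the rows and columns of A produces a congruent diagonal matrix with entries 1, 0, 0.
Counting signs: 1 positive, 2 zero.
Hence Q is positive semidefinite.

positive semidefinite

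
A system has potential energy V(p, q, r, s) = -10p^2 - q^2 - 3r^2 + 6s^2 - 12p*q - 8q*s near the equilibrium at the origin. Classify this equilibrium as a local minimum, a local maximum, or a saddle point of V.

saddle point

The Hessian at the origin is H = [[-20, -12, 0, 0], [-12, -2, 0, -8], [0, 0, -6, 0], [0, -8, 0, 12]].
An LDLᵀ factorisation of H has diagonal entries -20, 26/5, -6, -4/13.
That gives 1 positive, 3 negative pivots.
H is indefinite, so the origin is a saddle point.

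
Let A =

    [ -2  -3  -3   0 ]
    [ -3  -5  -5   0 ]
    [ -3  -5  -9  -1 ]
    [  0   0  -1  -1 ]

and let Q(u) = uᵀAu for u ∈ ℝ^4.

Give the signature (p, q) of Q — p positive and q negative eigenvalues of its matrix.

Applying the same elementary operations to the rows and columns of A produces a congruent diagonal matrix with entries -2, -1/2, -4, -3/4.
That gives 4 negative pivots.

(0, 4)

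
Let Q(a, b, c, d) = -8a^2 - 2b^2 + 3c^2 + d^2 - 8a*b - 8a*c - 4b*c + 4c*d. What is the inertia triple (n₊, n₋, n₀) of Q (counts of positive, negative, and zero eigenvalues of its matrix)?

(2, 1, 1)

Write A = [[-8, -4, -4, 0], [-4, -2, -2, 0], [-4, -2, 3, 2], [0, 0, 2, 1]].
Row-reducing A symmetrically gives the diagonal entries -8, 0, 5, 1/5.
That gives 2 positive, 1 negative, 1 zero pivots.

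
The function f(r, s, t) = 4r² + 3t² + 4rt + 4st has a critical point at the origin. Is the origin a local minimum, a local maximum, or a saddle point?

The Hessian at the origin is H = [[8, 0, 4], [0, 0, 4], [4, 4, 6]].
H is indefinite, so the origin is a saddle point.

saddle point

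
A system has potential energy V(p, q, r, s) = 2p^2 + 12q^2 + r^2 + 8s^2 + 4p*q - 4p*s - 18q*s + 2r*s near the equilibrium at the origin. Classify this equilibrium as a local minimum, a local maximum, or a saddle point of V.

local minimum

The Hessian at the origin is H = [[4, 4, 0, -4], [4, 24, 0, -18], [0, 0, 2, 2], [-4, -18, 2, 16]].
An LDLᵀ factorisation of H has diagonal entries 4, 20, 2, 1/5.
So there are 4 positive pivots.
H is positive definite, so the origin is a strict local minimum.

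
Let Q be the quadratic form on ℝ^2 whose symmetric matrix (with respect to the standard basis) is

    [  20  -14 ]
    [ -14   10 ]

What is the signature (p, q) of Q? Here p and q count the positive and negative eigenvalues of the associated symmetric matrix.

(2, 0)

An LDLᵀ factorisation of A has diagonal entries 20, 1/5.
That gives 2 positive pivots.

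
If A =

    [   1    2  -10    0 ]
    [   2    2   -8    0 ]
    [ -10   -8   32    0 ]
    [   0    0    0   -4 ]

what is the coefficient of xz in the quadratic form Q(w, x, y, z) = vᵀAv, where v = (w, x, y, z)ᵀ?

0

The coefficient of xz is A[2,4] + A[4,2] = 2·0 = 0.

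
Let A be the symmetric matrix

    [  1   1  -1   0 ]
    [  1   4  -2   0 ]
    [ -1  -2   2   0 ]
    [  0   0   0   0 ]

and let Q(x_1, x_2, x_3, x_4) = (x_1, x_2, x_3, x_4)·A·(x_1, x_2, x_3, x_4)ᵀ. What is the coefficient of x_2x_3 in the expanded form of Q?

-4

The coefficient of x_2x_3 is A[2,3] + A[3,2] = 2·(-2) = -4.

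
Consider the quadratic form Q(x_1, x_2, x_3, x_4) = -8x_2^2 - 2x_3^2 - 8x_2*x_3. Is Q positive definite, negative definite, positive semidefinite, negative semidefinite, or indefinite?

Write A = [[0, 0, 0, 0], [0, -8, -4, 0], [0, -4, -2, 0], [0, 0, 0, 0]].
Row-reducing A symmetrically gives the diagonal entries 0, -8, 0, 0.
So there are 1 negative, 3 zero pivots.
Hence Q is negative semidefinite.

negative semidefinite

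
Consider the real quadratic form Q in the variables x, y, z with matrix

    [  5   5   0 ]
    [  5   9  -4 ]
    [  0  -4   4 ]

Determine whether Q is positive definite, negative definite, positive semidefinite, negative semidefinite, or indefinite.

positive semidefinite

Applying the same elementary operations to the rows and columns of A produces a congruent diagonal matrix with entries 5, 4, 0.
That gives 2 positive, 1 zero pivots.
Hence Q is positive semidefinite.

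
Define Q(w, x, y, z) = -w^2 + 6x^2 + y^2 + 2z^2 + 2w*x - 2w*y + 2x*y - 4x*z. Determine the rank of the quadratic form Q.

4

The symmetric matrix is A = [[-1, 1, -1, 0], [1, 6, 1, -2], [-1, 1, 1, 0], [0, -2, 0, 2]].
Symmetric row and column elimination reduces A to a congruent diagonal form with pivots -1, 7, 2, 10/7.
Counting signs: 3 positive, 1 negative.
The rank is the number of nonzero pivots: 4.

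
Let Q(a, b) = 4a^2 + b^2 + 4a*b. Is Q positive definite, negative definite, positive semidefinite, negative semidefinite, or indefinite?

positive semidefinite

The symmetric matrix of Q is [[4, 2], [2, 1]].
For the 2×2 matrix [[4, 2], [2, 1]]: det = 4·1 − (2)² = 0, trace = 5.
det = 0 so one eigenvalue is zero; the form is semidefinite with the sign of the trace.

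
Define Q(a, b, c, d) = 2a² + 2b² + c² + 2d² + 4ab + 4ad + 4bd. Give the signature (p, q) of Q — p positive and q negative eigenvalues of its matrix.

Write A = [[2, 2, 0, 2], [2, 2, 0, 2], [0, 0, 1, 0], [2, 2, 0, 2]].
Congruent diagonalization of A (simultaneous row and column reduction) yields pivots 2, 0, 1, 0.
So there are 2 positive, 2 zero pivots.

(2, 0)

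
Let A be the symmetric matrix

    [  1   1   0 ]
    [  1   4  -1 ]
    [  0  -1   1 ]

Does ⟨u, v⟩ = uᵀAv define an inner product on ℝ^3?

Leading principal minors: Δ_1 = 1, Δ_2 = 3, Δ_3 = 2.
All leading principal minors are positive, so by Sylvester's criterion Q is positive definite.
⟨·,·⟩ is an inner product exactly when A is positive definite.

yes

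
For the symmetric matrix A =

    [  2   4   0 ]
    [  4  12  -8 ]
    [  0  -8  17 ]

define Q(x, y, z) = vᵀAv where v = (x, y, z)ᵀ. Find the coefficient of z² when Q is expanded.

17

The coefficient of z² is the diagonal entry A[3,3] = 17.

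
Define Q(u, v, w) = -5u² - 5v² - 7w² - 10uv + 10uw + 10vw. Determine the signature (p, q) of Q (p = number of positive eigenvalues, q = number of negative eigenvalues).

The associated matrix is A = [[-5, -5, 5], [-5, -5, 5], [5, 5, -7]].
Congruent diagonalization of A (simultaneous row and column reduction) yields pivots -5, 0, -2.
So there are 2 negative, 1 zero pivots.

(0, 2)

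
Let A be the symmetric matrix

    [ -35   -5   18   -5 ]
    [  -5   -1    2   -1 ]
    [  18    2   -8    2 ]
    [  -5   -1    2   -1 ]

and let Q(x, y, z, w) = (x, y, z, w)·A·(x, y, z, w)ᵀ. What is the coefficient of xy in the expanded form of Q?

The coefficient of xy is A[1,2] + A[2,1] = 2·(-5) = -10.

-10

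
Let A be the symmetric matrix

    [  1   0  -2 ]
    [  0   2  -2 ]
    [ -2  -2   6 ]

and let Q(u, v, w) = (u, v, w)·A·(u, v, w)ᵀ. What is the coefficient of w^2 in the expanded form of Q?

The coefficient of w^2 is the diagonal entry A[3,3] = 6.

6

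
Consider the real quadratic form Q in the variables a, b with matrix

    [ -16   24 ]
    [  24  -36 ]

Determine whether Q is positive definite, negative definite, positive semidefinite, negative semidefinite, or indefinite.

Row-reducing A symmetrically gives the diagonal entries -16, 0.
Counting signs: 1 negative, 1 zero.
Hence Q is negative semidefinite.

negative semidefinite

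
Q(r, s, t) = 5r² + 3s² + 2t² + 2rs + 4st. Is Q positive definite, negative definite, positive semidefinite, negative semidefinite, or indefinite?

positive definite

The symmetric matrix of Q is A = [[5, 1, 0], [1, 3, 2], [0, 2, 2]].
Leading principal minors: Δ_1 = 5, Δ_2 = 14, Δ_3 = 8.
All leading principal minors are positive, so by Sylvester's criterion Q is positive definite.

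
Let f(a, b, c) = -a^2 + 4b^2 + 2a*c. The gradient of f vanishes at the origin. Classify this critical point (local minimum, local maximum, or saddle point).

The Hessian at the origin is H = [[-2, 0, 2], [0, 8, 0], [2, 0, 0]].
Applying the same elementary operations to the rows and columns of H produces a congruent diagonal matrix with entries -2, 8, 2.
So there are 2 positive, 1 negative pivots.
H is indefinite, so the origin is a saddle point.

saddle point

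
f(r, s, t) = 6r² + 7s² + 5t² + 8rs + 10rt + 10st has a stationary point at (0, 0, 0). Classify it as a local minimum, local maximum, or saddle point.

The Hessian at the origin is H = [[12, 8, 10], [8, 14, 10], [10, 10, 10]].
Applying the same elementary operations to the rows and columns of H produces a congruent diagonal matrix with entries 12, 26/3, 5/13.
Counting signs: 3 positive.
H is positive definite, so the origin is a strict local minimum.

local minimum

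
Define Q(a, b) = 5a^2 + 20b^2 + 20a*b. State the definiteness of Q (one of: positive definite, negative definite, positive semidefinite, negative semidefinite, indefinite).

positive semidefinite

Write A = [[5, 10], [10, 20]].
Row-reducing A symmetrically gives the diagonal entries 5, 0.
Counting signs: 1 positive, 1 zero.
Hence Q is positive semidefinite.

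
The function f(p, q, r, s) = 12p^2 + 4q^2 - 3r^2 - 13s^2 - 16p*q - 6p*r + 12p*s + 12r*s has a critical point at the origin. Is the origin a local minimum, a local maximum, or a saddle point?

saddle point

The Hessian at the origin is H = [[24, -16, -6, 12], [-16, 8, 0, 0], [-6, 0, -6, 12], [12, 0, 12, -26]].
Symmetric row and column elimination reduces H to a congruent diagonal form with pivots 24, -8/3, -3/2, -2.
So there are 1 positive, 3 negative pivots.
H is indefinite, so the origin is a saddle point.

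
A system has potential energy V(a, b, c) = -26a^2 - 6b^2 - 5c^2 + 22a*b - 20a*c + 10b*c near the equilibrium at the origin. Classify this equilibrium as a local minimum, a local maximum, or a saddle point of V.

local maximum

The Hessian at the origin is H = [[-52, 22, -20], [22, -12, 10], [-20, 10, -10]].
An LDLᵀ factorisation of H has diagonal entries -52, -35/13, -10/7.
Counting signs: 3 negative.
H is negative definite, so the origin is a strict local maximum.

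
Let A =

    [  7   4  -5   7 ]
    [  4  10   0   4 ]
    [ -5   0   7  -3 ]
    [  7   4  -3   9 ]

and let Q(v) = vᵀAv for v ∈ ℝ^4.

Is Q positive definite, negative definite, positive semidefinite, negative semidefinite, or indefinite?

positive definite

Symmetric row and column elimination reduces A to a congruent diagonal form with pivots 7, 54/7, 64/27, 5/16.
That gives 4 positive pivots.
Hence Q is positive definite.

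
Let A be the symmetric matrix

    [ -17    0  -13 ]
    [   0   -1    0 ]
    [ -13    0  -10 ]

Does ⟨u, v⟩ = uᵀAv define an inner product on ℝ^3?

no

Leading principal minors: Δ_1 = -17, Δ_2 = 17, Δ_3 = -1.
The signs alternate starting with Δ_1 < 0, so by Sylvester's criterion Q is negative definite.
⟨·,·⟩ is an inner product exactly when A is positive definite.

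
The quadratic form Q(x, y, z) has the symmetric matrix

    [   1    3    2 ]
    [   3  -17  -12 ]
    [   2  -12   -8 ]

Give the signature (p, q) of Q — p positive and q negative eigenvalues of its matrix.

Congruent diagonalization of A (simultaneous row and column reduction) yields pivots 1, -26, 6/13.
That gives 2 positive, 1 negative pivots.

(2, 1)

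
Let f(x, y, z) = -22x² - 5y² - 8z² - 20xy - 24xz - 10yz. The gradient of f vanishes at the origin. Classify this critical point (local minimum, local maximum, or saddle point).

The Hessian at the origin is H = [[-44, -20, -24], [-20, -10, -10], [-24, -10, -16]].
An LDLᵀ factorisation of H has diagonal entries -44, -10/11, -2.
Counting signs: 3 negative.
H is negative definite, so the origin is a strict local maximum.

local maximum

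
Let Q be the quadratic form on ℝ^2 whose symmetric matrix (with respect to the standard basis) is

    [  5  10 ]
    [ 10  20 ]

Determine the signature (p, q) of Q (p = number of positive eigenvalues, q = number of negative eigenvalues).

(1, 0)

Row-reducing A symmetrically gives the diagonal entries 5, 0.
That gives 1 positive, 1 zero pivots.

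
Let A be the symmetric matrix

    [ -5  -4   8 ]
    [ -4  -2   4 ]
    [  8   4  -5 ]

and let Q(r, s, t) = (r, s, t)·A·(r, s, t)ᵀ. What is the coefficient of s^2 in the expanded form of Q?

The coefficient of s^2 is the diagonal entry A[2,2] = -2.

-2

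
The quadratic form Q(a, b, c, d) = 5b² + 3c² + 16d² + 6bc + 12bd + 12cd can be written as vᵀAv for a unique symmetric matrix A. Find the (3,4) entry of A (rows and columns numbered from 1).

The coefficient of c·d in Q is 12. For a symmetric A this equals A[3,4] + A[4,3] = 2·A[3,4].
So A[3,4] = 12/2 = 6.

6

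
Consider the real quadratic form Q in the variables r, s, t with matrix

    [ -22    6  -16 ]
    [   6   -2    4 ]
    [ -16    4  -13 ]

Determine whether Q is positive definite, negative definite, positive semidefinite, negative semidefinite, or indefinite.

Symmetric row and column elimination reduces A to a congruent diagonal form with pivots -22, -4/11, -1.
That gives 3 negative pivots.
Hence Q is negative definite.

negative definite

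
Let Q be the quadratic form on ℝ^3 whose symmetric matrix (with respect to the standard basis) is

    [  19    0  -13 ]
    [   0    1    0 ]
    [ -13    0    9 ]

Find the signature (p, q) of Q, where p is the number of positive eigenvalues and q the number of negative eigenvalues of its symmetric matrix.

(3, 0)

Congruent diagonalization of A (simultaneous row and column reduction) yields pivots 19, 1, 2/19.
Counting signs: 3 positive.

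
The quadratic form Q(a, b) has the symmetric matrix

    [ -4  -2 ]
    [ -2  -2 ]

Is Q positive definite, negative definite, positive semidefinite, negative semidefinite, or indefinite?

For the 2×2 matrix [[-4, -2], [-2, -2]]: det = -4·-2 − (-2)² = 4, trace = -6.
det > 0 so both eigenvalues share the sign of the trace; trace = -6 < 0 ⇒ both negative.

negative definite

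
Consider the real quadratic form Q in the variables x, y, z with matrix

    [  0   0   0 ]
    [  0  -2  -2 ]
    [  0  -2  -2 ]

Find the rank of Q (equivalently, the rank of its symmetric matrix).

Congruent diagonalization of A (simultaneous row and column reduction) yields pivots 0, -2, 0.
Counting signs: 1 negative, 2 zero.
The rank is the number of nonzero pivots: 1.

1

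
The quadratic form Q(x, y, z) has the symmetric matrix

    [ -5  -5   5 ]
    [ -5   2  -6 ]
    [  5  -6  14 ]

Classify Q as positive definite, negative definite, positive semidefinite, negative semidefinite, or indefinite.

indefinite

Congruent diagonalization of A (simultaneous row and column reduction) yields pivots -5, 7, 12/7.
So there are 2 positive, 1 negative pivots.
Hence Q is indefinite.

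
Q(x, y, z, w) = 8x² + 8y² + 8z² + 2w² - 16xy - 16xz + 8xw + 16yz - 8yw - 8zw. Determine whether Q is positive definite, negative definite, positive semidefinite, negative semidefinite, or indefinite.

positive semidefinite

Write A = [[8, -8, -8, 4], [-8, 8, 8, -4], [-8, 8, 8, -4], [4, -4, -4, 2]].
Symmetric row and column elimination reduces A to a congruent diagonal form with pivots 8, 0, 0, 0.
That gives 1 positive, 3 zero pivots.
Hence Q is positive semidefinite.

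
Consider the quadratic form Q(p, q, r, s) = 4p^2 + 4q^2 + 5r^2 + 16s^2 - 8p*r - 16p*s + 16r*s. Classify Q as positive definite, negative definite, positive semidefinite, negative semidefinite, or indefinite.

The associated matrix is A = [[4, 0, -4, -8], [0, 4, 0, 0], [-4, 0, 5, 8], [-8, 0, 8, 16]].
Symmetric row and column elimination reduces A to a congruent diagonal form with pivots 4, 4, 1, 0.
That gives 3 positive, 1 zero pivots.
Hence Q is positive semidefinite.

positive semidefinite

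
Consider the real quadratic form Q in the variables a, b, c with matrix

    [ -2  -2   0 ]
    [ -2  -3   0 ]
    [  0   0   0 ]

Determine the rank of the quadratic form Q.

2

Applying the same elementary operations to the rows and columns of A produces a congruent diagonal matrix with entries -2, -1, 0.
Counting signs: 2 negative, 1 zero.
The rank is the number of nonzero pivots: 2.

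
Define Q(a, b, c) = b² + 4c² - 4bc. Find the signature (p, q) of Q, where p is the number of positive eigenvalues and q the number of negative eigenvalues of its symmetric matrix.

The symmetric matrix is A = [[0, 0, 0], [0, 1, -2], [0, -2, 4]].
Congruent diagonalization of A (simultaneous row and column reduction) yields pivots 0, 1, 0.
Counting signs: 1 positive, 2 zero.

(1, 0)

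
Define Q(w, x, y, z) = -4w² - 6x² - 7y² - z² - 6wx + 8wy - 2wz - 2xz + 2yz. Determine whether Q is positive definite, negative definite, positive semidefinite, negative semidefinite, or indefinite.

The symmetric matrix of Q is A = [[-4, -3, 4, -1], [-3, -6, 0, -1], [4, 0, -7, 1], [-1, -1, 1, -1]].
Leading principal minors: Δ_1 = -4, Δ_2 = 15, Δ_3 = -9, Δ_4 = 6.
The signs alternate starting with Δ_1 < 0, so by Sylvester's criterion Q is negative definite.

negative definite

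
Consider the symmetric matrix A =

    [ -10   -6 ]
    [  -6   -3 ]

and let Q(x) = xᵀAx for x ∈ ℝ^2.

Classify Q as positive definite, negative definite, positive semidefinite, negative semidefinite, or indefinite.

indefinite

Applying the same elementary operations to the rows and columns of A produces a congruent diagonal matrix with entries -10, 3/5.
That gives 1 positive, 1 negative pivots.
Hence Q is indefinite.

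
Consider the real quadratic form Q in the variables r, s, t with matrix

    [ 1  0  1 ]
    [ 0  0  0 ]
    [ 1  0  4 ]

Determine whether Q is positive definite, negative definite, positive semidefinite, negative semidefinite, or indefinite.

Applying the same elementary operations to the rows and columns of A produces a congruent diagonal matrix with entries 1, 0, 3.
Counting signs: 2 positive, 1 zero.
Hence Q is positive semidefinite.

positive semidefinite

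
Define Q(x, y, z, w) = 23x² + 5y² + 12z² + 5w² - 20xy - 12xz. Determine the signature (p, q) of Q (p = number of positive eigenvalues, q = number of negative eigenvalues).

(3, 0)

The associated matrix is A = [[23, -10, -6, 0], [-10, 5, 0, 0], [-6, 0, 12, 0], [0, 0, 0, 5]].
Applying the same elementary operations to the rows and columns of A produces a congruent diagonal matrix with entries 23, 15/23, 0, 5.
So there are 3 positive, 1 zero pivots.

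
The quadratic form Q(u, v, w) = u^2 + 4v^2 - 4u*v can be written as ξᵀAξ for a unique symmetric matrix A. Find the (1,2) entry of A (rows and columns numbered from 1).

-2

The coefficient of u·v in Q is -4. For a symmetric A this equals A[1,2] + A[2,1] = 2·A[1,2].
So A[1,2] = -4/2 = -2.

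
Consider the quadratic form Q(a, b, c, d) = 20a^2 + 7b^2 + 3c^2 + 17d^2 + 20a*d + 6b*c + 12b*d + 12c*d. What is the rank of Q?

3

The symmetric matrix is A = [[20, 0, 0, 10], [0, 7, 3, 6], [0, 3, 3, 6], [10, 6, 6, 17]].
Congruent diagonalization of A (simultaneous row and column reduction) yields pivots 20, 7, 12/7, 0.
So there are 3 positive, 1 zero pivots.
The rank is the number of nonzero pivots: 3.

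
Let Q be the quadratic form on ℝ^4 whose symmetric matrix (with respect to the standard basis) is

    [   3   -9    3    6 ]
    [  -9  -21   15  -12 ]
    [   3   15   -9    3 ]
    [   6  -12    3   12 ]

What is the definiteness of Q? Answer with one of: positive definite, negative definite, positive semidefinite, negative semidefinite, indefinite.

Applying the same elementary operations to the rows and columns of A produces a congruent diagonal matrix with entries 3, -48, 0, 3/4.
That gives 2 positive, 1 negative, 1 zero pivots.
Hence Q is indefinite.

indefinite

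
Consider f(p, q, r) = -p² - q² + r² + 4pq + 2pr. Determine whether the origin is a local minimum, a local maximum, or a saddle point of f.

saddle point

The Hessian at the origin is H = [[-2, 4, 2], [4, -2, 0], [2, 0, 2]].
Row-reducing H symmetrically gives the diagonal entries -2, 6, 4/3.
Counting signs: 2 positive, 1 negative.
H is indefinite, so the origin is a saddle point.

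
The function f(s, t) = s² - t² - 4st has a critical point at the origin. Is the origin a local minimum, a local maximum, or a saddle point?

saddle point

The Hessian at the origin is H = [[2, -4], [-4, -2]].
det H = 2·-2 − (-4)² = -20 < 0, so H is indefinite.
Therefore the origin is a saddle point.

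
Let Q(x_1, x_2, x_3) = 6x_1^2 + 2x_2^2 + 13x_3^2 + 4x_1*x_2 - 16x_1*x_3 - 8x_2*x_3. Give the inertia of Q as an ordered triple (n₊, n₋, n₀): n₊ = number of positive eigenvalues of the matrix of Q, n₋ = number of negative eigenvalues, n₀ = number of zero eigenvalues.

(3, 0, 0)

The symmetric matrix is A = [[6, 2, -8], [2, 2, -4], [-8, -4, 13]].
An LDLᵀ factorisation of A has diagonal entries 6, 4/3, 1.
That gives 3 positive pivots.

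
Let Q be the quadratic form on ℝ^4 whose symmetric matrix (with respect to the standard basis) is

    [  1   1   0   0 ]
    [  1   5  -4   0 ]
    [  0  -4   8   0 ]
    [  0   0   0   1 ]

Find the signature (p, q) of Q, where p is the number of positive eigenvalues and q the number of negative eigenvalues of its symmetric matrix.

An LDLᵀ factorisation of A has diagonal entries 1, 4, 4, 1.
So there are 4 positive pivots.

(4, 0)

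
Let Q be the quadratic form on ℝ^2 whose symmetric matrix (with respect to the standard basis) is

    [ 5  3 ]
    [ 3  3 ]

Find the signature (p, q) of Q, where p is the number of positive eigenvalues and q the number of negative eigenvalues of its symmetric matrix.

An LDLᵀ factorisation of A has diagonal entries 5, 6/5.
Counting signs: 2 positive.

(2, 0)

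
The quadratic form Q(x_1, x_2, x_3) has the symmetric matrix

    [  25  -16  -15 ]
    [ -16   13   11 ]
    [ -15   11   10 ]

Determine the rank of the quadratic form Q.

Symmetric row and column elimination reduces A to a congruent diagonal form with pivots 25, 69/25, 20/69.
Counting signs: 3 positive.
The rank is the number of nonzero pivots: 3.

3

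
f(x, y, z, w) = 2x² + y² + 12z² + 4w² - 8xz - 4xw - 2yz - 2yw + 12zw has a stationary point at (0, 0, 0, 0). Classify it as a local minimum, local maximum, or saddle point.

The Hessian at the origin is H = [[4, 0, -8, -4], [0, 2, -2, -2], [-8, -2, 24, 12], [-4, -2, 12, 8]].
Applying the same elementary operations to the rows and columns of H produces a congruent diagonal matrix with entries 4, 2, 6, 4/3.
So there are 4 positive pivots.
H is positive definite, so the origin is a strict local minimum.

local minimum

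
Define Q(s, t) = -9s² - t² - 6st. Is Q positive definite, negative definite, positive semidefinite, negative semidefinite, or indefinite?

The symmetric matrix of Q is [[-9, -3], [-3, -1]].
For the 2×2 matrix [[-9, -3], [-3, -1]]: det = -9·-1 − (-3)² = 0, trace = -10.
det = 0 so one eigenvalue is zero; the form is semidefinite with the sign of the trace.

negative semidefinite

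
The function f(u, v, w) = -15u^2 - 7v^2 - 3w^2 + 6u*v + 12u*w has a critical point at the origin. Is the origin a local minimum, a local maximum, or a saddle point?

local maximum

The Hessian at the origin is H = [[-30, 6, 12], [6, -14, 0], [12, 0, -6]].
Congruent diagonalization of H (simultaneous row and column reduction) yields pivots -30, -64/5, -3/4.
So there are 3 negative pivots.
H is negative definite, so the origin is a strict local maximum.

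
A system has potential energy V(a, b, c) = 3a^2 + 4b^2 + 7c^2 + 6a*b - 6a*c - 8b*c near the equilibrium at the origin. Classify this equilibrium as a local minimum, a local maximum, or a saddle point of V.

local minimum

The Hessian at the origin is H = [[6, 6, -6], [6, 8, -8], [-6, -8, 14]].
Symmetric row and column elimination reduces H to a congruent diagonal form with pivots 6, 2, 6.
That gives 3 positive pivots.
H is positive definite, so the origin is a strict local minimum.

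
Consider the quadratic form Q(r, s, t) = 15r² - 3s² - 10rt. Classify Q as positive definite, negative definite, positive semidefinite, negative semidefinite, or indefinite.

indefinite

Write A = [[15, 0, -5], [0, -3, 0], [-5, 0, 0]].
Congruent diagonalization of A (simultaneous row and column reduction) yields pivots 15, -3, -5/3.
Counting signs: 1 positive, 2 negative.
Hence Q is indefinite.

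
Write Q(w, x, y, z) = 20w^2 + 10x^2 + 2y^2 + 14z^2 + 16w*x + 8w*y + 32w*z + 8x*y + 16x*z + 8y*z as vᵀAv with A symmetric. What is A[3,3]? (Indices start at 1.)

The coefficient of y^2 in Q is 2, and that is exactly A[3,3].

2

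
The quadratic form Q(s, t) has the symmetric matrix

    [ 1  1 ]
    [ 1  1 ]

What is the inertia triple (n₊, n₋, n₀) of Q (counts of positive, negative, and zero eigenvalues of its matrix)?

(1, 0, 1)

Congruent diagonalization of A (simultaneous row and column reduction) yields pivots 1, 0.
Counting signs: 1 positive, 1 zero.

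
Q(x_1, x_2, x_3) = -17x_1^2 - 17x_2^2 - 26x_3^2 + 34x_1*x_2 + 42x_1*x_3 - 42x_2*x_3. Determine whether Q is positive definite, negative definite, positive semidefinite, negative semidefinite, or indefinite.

negative semidefinite

The symmetric matrix is A = [[-17, 17, 21], [17, -17, -21], [21, -21, -26]].
Symmetric row and column elimination reduces A to a congruent diagonal form with pivots -17, 0, -1/17.
That gives 2 negative, 1 zero pivots.
Hence Q is negative semidefinite.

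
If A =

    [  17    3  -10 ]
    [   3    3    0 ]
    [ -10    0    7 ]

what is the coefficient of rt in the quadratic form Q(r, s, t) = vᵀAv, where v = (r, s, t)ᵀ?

The coefficient of rt is A[1,3] + A[3,1] = 2·(-10) = -20.

-20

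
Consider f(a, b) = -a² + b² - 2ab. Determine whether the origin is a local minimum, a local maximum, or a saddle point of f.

The Hessian at the origin is H = [[-2, -2], [-2, 2]].
det H = -2·2 − (-2)² = -8 < 0, so H is indefinite.
Therefore the origin is a saddle point.

saddle point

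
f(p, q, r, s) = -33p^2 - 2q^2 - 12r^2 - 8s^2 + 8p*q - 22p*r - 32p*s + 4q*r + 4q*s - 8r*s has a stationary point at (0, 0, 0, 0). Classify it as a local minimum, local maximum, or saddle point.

local maximum

The Hessian at the origin is H = [[-66, 8, -22, -32], [8, -4, 4, 4], [-22, 4, -24, -8], [-32, 4, -8, -16]].
Symmetric row and column elimination reduces H to a congruent diagonal form with pivots -66, -100/33, -402/25, -4/201.
That gives 4 negative pivots.
H is negative definite, so the origin is a strict local maximum.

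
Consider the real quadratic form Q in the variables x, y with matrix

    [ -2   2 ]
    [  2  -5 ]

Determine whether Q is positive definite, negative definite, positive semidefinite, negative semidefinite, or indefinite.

negative definite

Leading principal minors: Δ_1 = -2, Δ_2 = 6.
The signs alternate starting with Δ_1 < 0, so by Sylvester's criterion Q is negative definite.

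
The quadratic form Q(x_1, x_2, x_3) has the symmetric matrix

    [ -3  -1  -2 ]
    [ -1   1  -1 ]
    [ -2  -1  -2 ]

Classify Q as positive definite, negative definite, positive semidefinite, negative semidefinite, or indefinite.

Congruent diagonalization of A (simultaneous row and column reduction) yields pivots -3, 4/3, -3/4.
That gives 1 positive, 2 negative pivots.
Hence Q is indefinite.

indefinite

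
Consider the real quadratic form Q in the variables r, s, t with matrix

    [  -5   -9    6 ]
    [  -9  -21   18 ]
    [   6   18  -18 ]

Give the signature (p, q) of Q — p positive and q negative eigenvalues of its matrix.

Congruent diagonalization of A (simultaneous row and column reduction) yields pivots -5, -24/5, 0.
Counting signs: 2 negative, 1 zero.

(0, 2)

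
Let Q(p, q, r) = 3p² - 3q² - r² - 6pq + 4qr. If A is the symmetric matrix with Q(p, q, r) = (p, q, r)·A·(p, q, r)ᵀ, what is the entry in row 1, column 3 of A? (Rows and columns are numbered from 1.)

0

The coefficient of p·r in Q is 0. For a symmetric A this equals A[1,3] + A[3,1] = 2·A[1,3].
So A[1,3] = 0/2 = 0.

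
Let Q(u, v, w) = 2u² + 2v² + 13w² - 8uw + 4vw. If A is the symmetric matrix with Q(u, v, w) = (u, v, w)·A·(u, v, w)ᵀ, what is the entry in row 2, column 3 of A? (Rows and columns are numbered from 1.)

2

The coefficient of v·w in Q is 4. For a symmetric A this equals A[2,3] + A[3,2] = 2·A[2,3].
So A[2,3] = 4/2 = 2.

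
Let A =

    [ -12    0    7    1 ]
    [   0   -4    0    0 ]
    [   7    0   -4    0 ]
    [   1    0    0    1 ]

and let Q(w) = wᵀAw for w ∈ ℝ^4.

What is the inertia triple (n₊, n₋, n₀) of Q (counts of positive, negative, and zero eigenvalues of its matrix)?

An LDLᵀ factorisation of A has diagonal entries -12, -4, 1/12, -3.
Counting signs: 1 positive, 3 negative.

(1, 3, 0)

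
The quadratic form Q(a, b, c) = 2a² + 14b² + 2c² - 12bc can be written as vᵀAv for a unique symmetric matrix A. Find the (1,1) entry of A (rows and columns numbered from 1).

The coefficient of a² in Q is 2, and that is exactly A[1,1].

2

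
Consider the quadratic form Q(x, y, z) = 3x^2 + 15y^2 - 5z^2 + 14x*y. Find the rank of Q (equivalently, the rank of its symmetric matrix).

3

The associated matrix is A = [[3, 7, 0], [7, 15, 0], [0, 0, -5]].
Row-reducing A symmetrically gives the diagonal entries 3, -4/3, -5.
So there are 1 positive, 2 negative pivots.
The rank is the number of nonzero pivots: 3.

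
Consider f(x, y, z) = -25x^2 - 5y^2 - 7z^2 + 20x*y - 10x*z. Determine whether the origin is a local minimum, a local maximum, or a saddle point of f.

The Hessian at the origin is H = [[-50, 20, -10], [20, -10, 0], [-10, 0, -14]].
An LDLᵀ factorisation of H has diagonal entries -50, -2, -4.
Counting signs: 3 negative.
H is negative definite, so the origin is a strict local maximum.

local maximum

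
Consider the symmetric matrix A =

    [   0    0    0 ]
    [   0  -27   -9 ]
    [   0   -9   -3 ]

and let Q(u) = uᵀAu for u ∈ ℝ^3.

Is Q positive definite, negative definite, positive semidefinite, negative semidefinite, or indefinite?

negative semidefinite

Applying the same elementary operations to the rows and columns of A produces a congruent diagonal matrix with entries 0, -27, 0.
That gives 1 negative, 2 zero pivots.
Hence Q is negative semidefinite.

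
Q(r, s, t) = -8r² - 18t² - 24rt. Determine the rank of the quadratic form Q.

Write A = [[-8, 0, -12], [0, 0, 0], [-12, 0, -18]].
Congruent diagonalization of A (simultaneous row and column reduction) yields pivots -8, 0, 0.
That gives 1 negative, 2 zero pivots.
The rank is the number of nonzero pivots: 1.

1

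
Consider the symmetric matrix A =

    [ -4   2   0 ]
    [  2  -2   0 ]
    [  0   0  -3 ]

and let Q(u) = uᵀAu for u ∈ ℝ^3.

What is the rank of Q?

An LDLᵀ factorisation of A has diagonal entries -4, -1, -3.
Counting signs: 3 negative.
The rank is the number of nonzero pivots: 3.

3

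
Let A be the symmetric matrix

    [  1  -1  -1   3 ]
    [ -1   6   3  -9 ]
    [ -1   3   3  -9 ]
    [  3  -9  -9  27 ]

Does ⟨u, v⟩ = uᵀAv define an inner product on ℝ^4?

no

Applying the same elementary operations to the rows and columns of A produces a congruent diagonal matrix with entries 1, 5, 6/5, 0.
Counting signs: 3 positive, 1 zero.
Hence Q is positive semidefinite.
⟨·,·⟩ is an inner product exactly when A is positive definite.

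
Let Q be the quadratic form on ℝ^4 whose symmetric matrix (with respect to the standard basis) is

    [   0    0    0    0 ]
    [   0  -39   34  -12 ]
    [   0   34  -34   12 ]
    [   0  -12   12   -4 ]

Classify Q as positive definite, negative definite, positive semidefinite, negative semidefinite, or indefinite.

Applying the same elementary operations to the rows and columns of A produces a congruent diagonal matrix with entries 0, -39, -170/39, 4/17.
So there are 1 positive, 2 negative, 1 zero pivots.
Hence Q is indefinite.

indefinite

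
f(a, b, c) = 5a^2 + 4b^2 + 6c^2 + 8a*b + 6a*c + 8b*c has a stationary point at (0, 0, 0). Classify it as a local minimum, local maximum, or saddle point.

local minimum

The Hessian at the origin is H = [[10, 8, 6], [8, 8, 8], [6, 8, 12]].
Symmetric row and column elimination reduces H to a congruent diagonal form with pivots 10, 8/5, 2.
That gives 3 positive pivots.
H is positive definite, so the origin is a strict local minimum.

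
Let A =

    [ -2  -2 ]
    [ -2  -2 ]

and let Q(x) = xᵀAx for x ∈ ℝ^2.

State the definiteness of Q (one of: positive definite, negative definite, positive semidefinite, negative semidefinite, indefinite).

For the 2×2 matrix [[-2, -2], [-2, -2]]: det = -2·-2 − (-2)² = 0, trace = -4.
det = 0 so one eigenvalue is zero; the form is semidefinite with the sign of the trace.

negative semidefinite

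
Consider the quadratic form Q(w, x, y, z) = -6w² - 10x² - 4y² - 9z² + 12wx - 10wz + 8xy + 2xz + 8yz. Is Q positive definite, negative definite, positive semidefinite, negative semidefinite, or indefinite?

negative semidefinite

The symmetric matrix is A = [[-6, 6, 0, -5], [6, -10, 4, 1], [0, 4, -4, 4], [-5, 1, 4, -9]].
Row-reducing A symmetrically gives the diagonal entries -6, -4, 0, -5/6.
That gives 3 negative, 1 zero pivots.
Hence Q is negative semidefinite.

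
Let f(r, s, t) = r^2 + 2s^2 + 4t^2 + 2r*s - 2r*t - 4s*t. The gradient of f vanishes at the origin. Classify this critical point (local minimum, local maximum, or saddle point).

local minimum

The Hessian at the origin is H = [[2, 2, -2], [2, 4, -4], [-2, -4, 8]].
Row-reducing H symmetrically gives the diagonal entries 2, 2, 4.
So there are 3 positive pivots.
H is positive definite, so the origin is a strict local minimum.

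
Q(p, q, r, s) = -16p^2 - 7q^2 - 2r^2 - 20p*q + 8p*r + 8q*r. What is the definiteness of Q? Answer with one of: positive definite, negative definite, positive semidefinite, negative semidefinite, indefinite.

Write A = [[-16, -10, 4, 0], [-10, -7, 4, 0], [4, 4, -2, 0], [0, 0, 0, 0]].
Symmetric row and column elimination reduces A to a congruent diagonal form with pivots -16, -3/4, 2, 0.
So there are 1 positive, 2 negative, 1 zero pivots.
Hence Q is indefinite.

indefinite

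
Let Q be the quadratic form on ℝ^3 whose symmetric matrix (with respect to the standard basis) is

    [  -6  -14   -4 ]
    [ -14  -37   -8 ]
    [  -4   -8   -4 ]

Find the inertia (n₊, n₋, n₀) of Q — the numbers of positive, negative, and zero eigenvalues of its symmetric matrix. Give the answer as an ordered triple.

Symmetric row and column elimination reduces A to a congruent diagonal form with pivots -6, -13/3, -12/13.
Counting signs: 3 negative.

(0, 3, 0)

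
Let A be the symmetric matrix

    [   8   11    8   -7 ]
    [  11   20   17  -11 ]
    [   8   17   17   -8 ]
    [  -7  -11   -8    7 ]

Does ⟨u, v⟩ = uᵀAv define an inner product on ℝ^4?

yes

An LDLᵀ factorisation of A has diagonal entries 8, 39/8, 21/13, 4/21.
So there are 4 positive pivots.
Hence Q is positive definite.
⟨·,·⟩ is an inner product exactly when A is positive definite.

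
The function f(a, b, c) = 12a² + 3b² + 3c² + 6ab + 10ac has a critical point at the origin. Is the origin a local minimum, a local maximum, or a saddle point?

The Hessian at the origin is H = [[24, 6, 10], [6, 6, 0], [10, 0, 6]].
Applying the same elementary operations to the rows and columns of H produces a congruent diagonal matrix with entries 24, 9/2, 4/9.
Counting signs: 3 positive.
H is positive definite, so the origin is a strict local minimum.

local minimum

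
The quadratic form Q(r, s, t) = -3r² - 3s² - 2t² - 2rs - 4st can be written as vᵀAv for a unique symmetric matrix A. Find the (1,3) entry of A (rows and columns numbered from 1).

0

The coefficient of r·t in Q is 0. For a symmetric A this equals A[1,3] + A[3,1] = 2·A[1,3].
So A[1,3] = 0/2 = 0.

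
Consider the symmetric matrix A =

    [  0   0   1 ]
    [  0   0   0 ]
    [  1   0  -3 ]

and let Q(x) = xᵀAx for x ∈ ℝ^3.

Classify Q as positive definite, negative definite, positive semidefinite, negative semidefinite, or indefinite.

indefinite

A is congruent to a diagonal matrix with 1 positive, 1 negative and 1 zero entries, so Q is indefinite.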